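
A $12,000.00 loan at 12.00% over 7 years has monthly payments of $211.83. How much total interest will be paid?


Total paid over the life of the loan = PMT × n.
Total paid = $211.83 × 84 = $17,793.72
Total interest = total paid − principal = $17,793.72 − $12,000.00 = $5,793.72

Total interest = (PMT × n) - PV = $5,793.72


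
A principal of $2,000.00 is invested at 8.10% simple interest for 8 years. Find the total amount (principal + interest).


Total amount formula: A = P(1 + rt) = P + P·r·t
Interest: I = P × r × t = $2,000.00 × 0.081 × 8 = $1,296.00
A = P + I = $2,000.00 + $1,296.00 = $3,296.00

A = P + I = P(1 + rt) = $3,296.00


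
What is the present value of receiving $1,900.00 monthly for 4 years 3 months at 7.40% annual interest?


Present value of an ordinary annuity: PV = PMT × (1 − (1 + r)^(−n)) / r
Monthly rate r = 0.074/12 ≈ 0.00616667, n = 51
PV = $1,900.00 × (1 − (1 + 0.074/12)^(−51)) / (0.074/12)
PV = $1,900.00 × 43.644431
PV = $82,924.42

PV = PMT × (1-(1+r)^(-n))/r = $82,924.42


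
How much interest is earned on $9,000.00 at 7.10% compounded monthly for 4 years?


Compound interest earned = final amount − principal.
A = P(1 + r/n)^(nt) = $9,000.00 × (1 + 0.071/12)^(12 × 4) = $11,945.90
Interest = A − P = $11,945.90 − $9,000.00 = $2,945.90

Interest = A - P = $2,945.90


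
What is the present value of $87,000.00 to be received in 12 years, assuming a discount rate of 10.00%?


Present value formula: PV = FV / (1 + r)^t
PV = $87,000.00 / (1 + 0.1)^12
PV = $87,000.00 / 3.138428
PV = $27,720.88

PV = FV / (1 + r)^t = $27,720.88


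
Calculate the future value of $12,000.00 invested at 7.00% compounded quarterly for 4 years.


Compound interest formula: A = P(1 + r/n)^(nt)
A = $12,000.00 × (1 + 0.07/4)^(4 × 4)
Growth factor: (1 + 0.07/4)^16 = 1.319929
A = $12,000.00 × 1.319929
A = $15,839.15

A = P(1 + r/n)^(nt) = $15,839.15


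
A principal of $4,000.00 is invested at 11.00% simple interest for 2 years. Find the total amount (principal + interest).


Total amount formula: A = P(1 + rt) = P + P·r·t
Interest: I = P × r × t = $4,000.00 × 0.11 × 2 = $880.00
A = P + I = $4,000.00 + $880.00 = $4,880.00

A = P + I = P(1 + rt) = $4,880.00


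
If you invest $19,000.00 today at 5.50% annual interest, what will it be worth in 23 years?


Future value formula: FV = PV × (1 + r)^t
FV = $19,000.00 × (1 + 0.055)^23
FV = $19,000.00 × 3.4261516
FV = $65,096.88

FV = PV × (1 + r)^t = $65,096.88


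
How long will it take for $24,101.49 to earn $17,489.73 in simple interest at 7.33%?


Rearrange the simple interest formula for t:
I = P × r × t  ⇒  t = I / (P × r)
t = $17,489.73 / ($24,101.49 × 0.0733)
t = 9.9

t = I/(P×r) = 9.9 years


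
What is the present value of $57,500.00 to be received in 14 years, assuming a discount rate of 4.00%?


Present value formula: PV = FV / (1 + r)^t
PV = $57,500.00 / (1 + 0.04)^14
PV = $57,500.00 / 1.7316764
PV = $33,204.82

PV = FV / (1 + r)^t = $33,204.82


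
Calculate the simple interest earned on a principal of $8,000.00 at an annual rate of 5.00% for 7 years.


Simple interest formula: I = P × r × t
I = $8,000.00 × 0.05 × 7
I = $2,800.00

I = P × r × t = $2,800.00


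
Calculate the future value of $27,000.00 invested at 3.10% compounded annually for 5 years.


Compound interest formula: A = P(1 + r/n)^(nt)
A = $27,000.00 × (1 + 0.031/1)^(1 × 5)
Growth factor: (1 + 0.031/1)^5 = 1.1649126
A = $27,000.00 × 1.1649126
A = $31,452.64

A = P(1 + r/n)^(nt) = $31,452.64


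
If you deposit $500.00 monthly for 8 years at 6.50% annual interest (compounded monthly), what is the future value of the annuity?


Future value of an ordinary annuity: FV = PMT × ((1 + r)^n − 1) / r
Monthly rate r = 0.065/12 ≈ 0.00541667, n = 96
FV = $500.00 × ((1 + 0.065/12)^96 − 1) / (0.065/12)
FV = $500.00 × 125.477348
FV = $62,738.67

FV = PMT × ((1+r)^n - 1)/r = $62,738.67


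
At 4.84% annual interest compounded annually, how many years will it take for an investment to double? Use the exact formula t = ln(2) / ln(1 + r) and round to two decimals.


Doubling condition: (1 + r)^t = 2
Take ln of both sides: t × ln(1 + r) = ln(2)
t = ln(2) / ln(1 + r)
t = 0.693147 / 0.047265
t = 14.67

t = ln(2) / ln(1 + r) = 14.67 years


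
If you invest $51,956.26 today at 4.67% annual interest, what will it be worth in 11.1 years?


Future value formula: FV = PV × (1 + r)^t
FV = $51,956.26 × (1 + 0.0467)^11.1
FV = $51,956.26 × 1.659689
FV = $86,231.23

FV = PV × (1 + r)^t = $86,231.23


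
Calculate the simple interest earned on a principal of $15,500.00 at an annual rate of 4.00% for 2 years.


Simple interest formula: I = P × r × t
I = $15,500.00 × 0.04 × 2
I = $1,240.00

I = P × r × t = $1,240.00


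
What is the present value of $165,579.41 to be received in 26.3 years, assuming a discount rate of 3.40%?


Present value formula: PV = FV / (1 + r)^t
PV = $165,579.41 / (1 + 0.034)^26.3
PV = $165,579.41 / 2.4092961
PV = $68,725.22

PV = FV / (1 + r)^t = $68,725.22


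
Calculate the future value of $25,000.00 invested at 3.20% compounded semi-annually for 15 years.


Compound interest formula: A = P(1 + r/n)^(nt)
A = $25,000.00 × (1 + 0.032/2)^(2 × 15)
Growth factor: (1 + 0.032/2)^30 = 1.6099457
A = $25,000.00 × 1.6099457
A = $40,248.64

A = P(1 + r/n)^(nt) = $40,248.64


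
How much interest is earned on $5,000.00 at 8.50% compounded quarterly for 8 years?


Compound interest earned = final amount − principal.
A = P(1 + r/n)^(nt) = $5,000.00 × (1 + 0.085/4)^(4 × 8) = $9,799.33
Interest = A − P = $9,799.33 − $5,000.00 = $4,799.33

Interest = A - P = $4,799.33


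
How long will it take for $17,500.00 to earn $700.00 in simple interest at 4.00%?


Rearrange the simple interest formula for t:
I = P × r × t  ⇒  t = I / (P × r)
t = $700.00 / ($17,500.00 × 0.04)
t = 1

t = I/(P×r) = 1 year


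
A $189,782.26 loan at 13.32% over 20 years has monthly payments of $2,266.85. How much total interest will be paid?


Total paid over the life of the loan = PMT × n.
Total paid = $2,266.85 × 240 = $544,044.00
Total interest = total paid − principal = $544,044.00 − $189,782.26 = $354,261.74

Total interest = (PMT × n) - PV = $354,261.74


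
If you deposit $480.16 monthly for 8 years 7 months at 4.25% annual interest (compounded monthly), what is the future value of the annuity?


Future value of an ordinary annuity: FV = PMT × ((1 + r)^n − 1) / r
Monthly rate r = 0.0425/12 ≈ 0.00354167, n = 103
FV = $480.16 × ((1 + 0.0425/12)^103 − 1) / (0.0425/12)
FV = $480.16 × 124.033713
FV = $59,556.03

FV = PMT × ((1+r)^n - 1)/r = $59,556.03


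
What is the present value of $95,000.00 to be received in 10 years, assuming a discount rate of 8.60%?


Present value formula: PV = FV / (1 + r)^t
PV = $95,000.00 / (1 + 0.086)^10
PV = $95,000.00 / 2.2819086
PV = $41,631.82

PV = FV / (1 + r)^t = $41,631.82


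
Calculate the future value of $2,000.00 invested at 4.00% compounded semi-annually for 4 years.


Compound interest formula: A = P(1 + r/n)^(nt)
A = $2,000.00 × (1 + 0.04/2)^(2 × 4)
Growth factor: (1 + 0.04/2)^8 = 1.171659
A = $2,000.00 × 1.171659
A = $2,343.32

A = P(1 + r/n)^(nt) = $2,343.32


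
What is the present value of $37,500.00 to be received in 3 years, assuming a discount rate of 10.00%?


Present value formula: PV = FV / (1 + r)^t
PV = $37,500.00 / (1 + 0.1)^3
PV = $37,500.00 / 1.331000
PV = $28,174.31

PV = FV / (1 + r)^t = $28,174.31


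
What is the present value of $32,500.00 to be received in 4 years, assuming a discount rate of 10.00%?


Present value formula: PV = FV / (1 + r)^t
PV = $32,500.00 / (1 + 0.1)^4
PV = $32,500.00 / 1.464100
PV = $22,197.94

PV = FV / (1 + r)^t = $22,197.94


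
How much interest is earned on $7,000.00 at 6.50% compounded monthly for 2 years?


Compound interest earned = final amount − principal.
A = P(1 + r/n)^(nt) = $7,000.00 × (1 + 0.065/12)^(12 × 2) = $7,969.00
Interest = A − P = $7,969.00 − $7,000.00 = $969.00

Interest = A - P = $969.00


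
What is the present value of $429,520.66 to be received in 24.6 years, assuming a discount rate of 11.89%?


Present value formula: PV = FV / (1 + r)^t
PV = $429,520.66 / (1 + 0.1189)^24.6
PV = $429,520.66 / 15.858618
PV = $27,084.37

PV = FV / (1 + r)^t = $27,084.37


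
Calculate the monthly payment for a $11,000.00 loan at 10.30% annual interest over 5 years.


Loan payment formula: PMT = PV × r / (1 − (1 + r)^(−n))
Monthly rate r = 0.103/12 ≈ 0.00858333, n = 60 months
Denominator: 1 − (1 + 0.103/12)^(−60) = 0.401185
PMT = $11,000.00 × (0.103/12) / 0.401185
PMT = $235.34 per month

PMT = PV × r / (1-(1+r)^(-n)) = $235.34/month


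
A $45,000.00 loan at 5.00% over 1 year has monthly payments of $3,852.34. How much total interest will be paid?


Total paid over the life of the loan = PMT × n.
Total paid = $3,852.34 × 12 = $46,228.08
Total interest = total paid − principal = $46,228.08 − $45,000.00 = $1,228.08

Total interest = (PMT × n) - PV = $1,228.08


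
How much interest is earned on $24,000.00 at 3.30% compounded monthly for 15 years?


Compound interest earned = final amount − principal.
A = P(1 + r/n)^(nt) = $24,000.00 × (1 + 0.033/12)^(12 × 15) = $39,345.22
Interest = A − P = $39,345.22 − $24,000.00 = $15,345.22

Interest = A - P = $15,345.22


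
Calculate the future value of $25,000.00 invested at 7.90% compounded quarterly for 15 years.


Compound interest formula: A = P(1 + r/n)^(nt)
A = $25,000.00 × (1 + 0.079/4)^(4 × 15)
Growth factor: (1 + 0.079/4)^60 = 3.2331276
A = $25,000.00 × 3.2331276
A = $80,828.19

A = P(1 + r/n)^(nt) = $80,828.19


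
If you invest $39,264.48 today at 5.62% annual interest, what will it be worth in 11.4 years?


Future value formula: FV = PV × (1 + r)^t
FV = $39,264.48 × (1 + 0.0562)^11.4
FV = $39,264.48 × 1.8651178
FV = $73,232.88

FV = PV × (1 + r)^t = $73,232.88


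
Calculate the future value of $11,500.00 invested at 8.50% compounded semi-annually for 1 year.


Compound interest formula: A = P(1 + r/n)^(nt)
A = $11,500.00 × (1 + 0.085/2)^(2 × 1)
Growth factor: (1 + 0.085/2)^2 = 1.086806
A = $11,500.00 × 1.086806
A = $12,498.27

A = P(1 + r/n)^(nt) = $12,498.27


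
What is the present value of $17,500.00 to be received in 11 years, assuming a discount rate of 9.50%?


Present value formula: PV = FV / (1 + r)^t
PV = $17,500.00 / (1 + 0.095)^11
PV = $17,500.00 / 2.713659
PV = $6,448.86

PV = FV / (1 + r)^t = $6,448.86


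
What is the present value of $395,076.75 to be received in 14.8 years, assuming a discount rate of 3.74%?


Present value formula: PV = FV / (1 + r)^t
PV = $395,076.75 / (1 + 0.0374)^14.8
PV = $395,076.75 / 1.72188604
PV = $229,444.19

PV = FV / (1 + r)^t = $229,444.19


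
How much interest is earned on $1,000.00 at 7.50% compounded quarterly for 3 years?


Compound interest earned = final amount − principal.
A = P(1 + r/n)^(nt) = $1,000.00 × (1 + 0.075/4)^(4 × 3) = $1,249.72
Interest = A − P = $1,249.72 − $1,000.00 = $249.72

Interest = A - P = $249.72


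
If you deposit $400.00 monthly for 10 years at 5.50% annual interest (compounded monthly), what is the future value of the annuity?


Future value of an ordinary annuity: FV = PMT × ((1 + r)^n − 1) / r
Monthly rate r = 0.055/12 ≈ 0.00458333, n = 120
FV = $400.00 × ((1 + 0.055/12)^120 − 1) / (0.055/12)
FV = $400.00 × 159.507582
FV = $63,803.03

FV = PMT × ((1+r)^n - 1)/r = $63,803.03


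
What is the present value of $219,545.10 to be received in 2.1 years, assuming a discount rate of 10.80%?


Present value formula: PV = FV / (1 + r)^t
PV = $219,545.10 / (1 + 0.108)^2.1
PV = $219,545.10 / 1.2403193
PV = $177,006.92

PV = FV / (1 + r)^t = $177,006.92


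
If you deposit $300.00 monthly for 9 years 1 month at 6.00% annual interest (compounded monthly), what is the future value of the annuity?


Future value of an ordinary annuity: FV = PMT × ((1 + r)^n − 1) / r
Monthly rate r = 0.06/12 = 0.005, n = 109
FV = $300.00 × ((1 + 0.06/12)^109 − 1) / (0.06/12)
FV = $300.00 × 144.453599
FV = $43,336.08

FV = PMT × ((1+r)^n - 1)/r = $43,336.08


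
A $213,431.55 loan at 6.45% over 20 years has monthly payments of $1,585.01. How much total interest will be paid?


Total paid over the life of the loan = PMT × n.
Total paid = $1,585.01 × 240 = $380,402.40
Total interest = total paid − principal = $380,402.40 − $213,431.55 = $166,970.85

Total interest = (PMT × n) - PV = $166,970.85


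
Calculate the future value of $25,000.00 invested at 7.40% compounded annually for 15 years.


Compound interest formula: A = P(1 + r/n)^(nt)
A = $25,000.00 × (1 + 0.074/1)^(1 × 15)
Growth factor: (1 + 0.074/1)^15 = 2.9178585
A = $25,000.00 × 2.9178585
A = $72,946.46

A = P(1 + r/n)^(nt) = $72,946.46


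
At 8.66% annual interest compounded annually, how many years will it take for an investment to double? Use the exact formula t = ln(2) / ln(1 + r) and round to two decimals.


Doubling condition: (1 + r)^t = 2
Take ln of both sides: t × ln(1 + r) = ln(2)
t = ln(2) / ln(1 + r)
t = 0.693147 / 0.083054
t = 8.35

t = ln(2) / ln(1 + r) = 8.35 years


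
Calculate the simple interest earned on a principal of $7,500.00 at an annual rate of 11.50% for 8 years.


Simple interest formula: I = P × r × t
I = $7,500.00 × 0.115 × 8
I = $6,900.00

I = P × r × t = $6,900.00


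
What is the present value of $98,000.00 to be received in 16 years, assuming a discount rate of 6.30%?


Present value formula: PV = FV / (1 + r)^t
PV = $98,000.00 / (1 + 0.063)^16
PV = $98,000.00 / 2.657861
PV = $36,871.76

PV = FV / (1 + r)^t = $36,871.76


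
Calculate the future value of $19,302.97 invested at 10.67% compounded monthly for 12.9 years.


Compound interest formula: A = P(1 + r/n)^(nt)
A = $19,302.97 × (1 + 0.1067/12)^(12 × 12.9)
Growth factor: (1 + 0.1067/12)^154.8 = 3.936715
A = $19,302.97 × 3.936715
A = $75,990.29

A = P(1 + r/n)^(nt) = $75,990.29


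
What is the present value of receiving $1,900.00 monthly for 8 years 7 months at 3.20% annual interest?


Present value of an ordinary annuity: PV = PMT × (1 − (1 + r)^(−n)) / r
Monthly rate r = 0.032/12 ≈ 0.00266667, n = 103
PV = $1,900.00 × (1 − (1 + 0.032/12)^(−103)) / (0.032/12)
PV = $1,900.00 × 89.961308
PV = $170,926.49

PV = PMT × (1-(1+r)^(-n))/r = $170,926.49


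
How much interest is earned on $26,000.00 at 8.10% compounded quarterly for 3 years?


Compound interest earned = final amount − principal.
A = P(1 + r/n)^(nt) = $26,000.00 × (1 + 0.081/4)^(4 × 3) = $33,071.40
Interest = A − P = $33,071.40 − $26,000.00 = $7,071.40

Interest = A - P = $7,071.40


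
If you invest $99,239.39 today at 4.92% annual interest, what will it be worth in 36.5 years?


Future value formula: FV = PV × (1 + r)^t
FV = $99,239.39 × (1 + 0.0492)^36.5
FV = $99,239.39 × 5.7720129
FV = $572,811.04

FV = PV × (1 + r)^t = $572,811.04


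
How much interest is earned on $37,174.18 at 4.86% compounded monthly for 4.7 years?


Compound interest earned = final amount − principal.
A = P(1 + r/n)^(nt) = $37,174.18 × (1 + 0.0486/12)^(12 × 4.7) = $46,692.01
Interest = A − P = $46,692.01 − $37,174.18 = $9,517.83

Interest = A - P = $9,517.83


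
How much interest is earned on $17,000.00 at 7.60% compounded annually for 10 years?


Compound interest earned = final amount − principal.
A = P(1 + r/n)^(nt) = $17,000.00 × (1 + 0.076/1)^(1 × 10) = $35,364.83
Interest = A − P = $35,364.83 − $17,000.00 = $18,364.83

Interest = A - P = $18,364.83


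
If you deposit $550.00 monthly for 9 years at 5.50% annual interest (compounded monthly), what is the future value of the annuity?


Future value of an ordinary annuity: FV = PMT × ((1 + r)^n − 1) / r
Monthly rate r = 0.055/12 ≈ 0.00458333, n = 108
FV = $550.00 × ((1 + 0.055/12)^108 − 1) / (0.055/12)
FV = $550.00 × 139.340512
FV = $76,637.28

FV = PMT × ((1+r)^n - 1)/r = $76,637.28


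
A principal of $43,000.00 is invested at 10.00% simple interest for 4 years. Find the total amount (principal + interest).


Total amount formula: A = P(1 + rt) = P + P·r·t
Interest: I = P × r × t = $43,000.00 × 0.1 × 4 = $17,200.00
A = P + I = $43,000.00 + $17,200.00 = $60,200.00

A = P + I = P(1 + rt) = $60,200.00


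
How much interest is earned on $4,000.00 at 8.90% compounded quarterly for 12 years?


Compound interest earned = final amount − principal.
A = P(1 + r/n)^(nt) = $4,000.00 × (1 + 0.089/4)^(4 × 12) = $11,502.75
Interest = A − P = $11,502.75 − $4,000.00 = $7,502.75

Interest = A - P = $7,502.75


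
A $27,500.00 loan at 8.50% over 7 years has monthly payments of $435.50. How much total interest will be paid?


Total paid over the life of the loan = PMT × n.
Total paid = $435.50 × 84 = $36,582.00
Total interest = total paid − principal = $36,582.00 − $27,500.00 = $9,082.00

Total interest = (PMT × n) - PV = $9,082.00


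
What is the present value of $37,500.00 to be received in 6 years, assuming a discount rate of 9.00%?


Present value formula: PV = FV / (1 + r)^t
PV = $37,500.00 / (1 + 0.09)^6
PV = $37,500.00 / 1.6771001
PV = $22,360.02

PV = FV / (1 + r)^t = $22,360.02


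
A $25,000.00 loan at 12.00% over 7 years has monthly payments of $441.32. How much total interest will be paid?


Total paid over the life of the loan = PMT × n.
Total paid = $441.32 × 84 = $37,070.88
Total interest = total paid − principal = $37,070.88 − $25,000.00 = $12,070.88

Total interest = (PMT × n) - PV = $12,070.88


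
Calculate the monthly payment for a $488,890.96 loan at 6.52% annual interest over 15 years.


Loan payment formula: PMT = PV × r / (1 − (1 + r)^(−n))
Monthly rate r = 0.0652/12 ≈ 0.00543333, n = 180 months
Denominator: 1 − (1 + 0.0652/12)^(−180) = 0.622941
PMT = $488,890.96 × (0.0652/12) / 0.622941
PMT = $4,264.14 per month

PMT = PV × r / (1-(1+r)^(-n)) = $4,264.14/month


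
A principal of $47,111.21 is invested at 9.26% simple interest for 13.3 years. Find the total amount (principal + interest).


Total amount formula: A = P(1 + rt) = P + P·r·t
Interest: I = P × r × t = $47,111.21 × 0.0926 × 13.3 = $58,021.22
A = P + I = $47,111.21 + $58,021.22 = $105,132.43

A = P + I = P(1 + rt) = $105,132.43


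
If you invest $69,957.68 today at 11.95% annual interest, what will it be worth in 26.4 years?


Future value formula: FV = PV × (1 + r)^t
FV = $69,957.68 × (1 + 0.1195)^26.4
FV = $69,957.68 × 19.6895679
FV = $1,377,436.49

FV = PV × (1 + r)^t = $1,377,436.49


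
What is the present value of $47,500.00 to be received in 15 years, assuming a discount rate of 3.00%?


Present value formula: PV = FV / (1 + r)^t
PV = $47,500.00 / (1 + 0.03)^15
PV = $47,500.00 / 1.5579674
PV = $30,488.44

PV = FV / (1 + r)^t = $30,488.44


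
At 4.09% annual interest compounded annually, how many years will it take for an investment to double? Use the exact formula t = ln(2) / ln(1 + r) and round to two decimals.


Doubling condition: (1 + r)^t = 2
Take ln of both sides: t × ln(1 + r) = ln(2)
t = ln(2) / ln(1 + r)
t = 0.693147 / 0.040086
t = 17.29

t = ln(2) / ln(1 + r) = 17.29 years


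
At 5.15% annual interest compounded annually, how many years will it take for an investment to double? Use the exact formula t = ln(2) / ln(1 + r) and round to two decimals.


Doubling condition: (1 + r)^t = 2
Take ln of both sides: t × ln(1 + r) = ln(2)
t = ln(2) / ln(1 + r)
t = 0.693147 / 0.050218
t = 13.80

t = ln(2) / ln(1 + r) = 13.80 years


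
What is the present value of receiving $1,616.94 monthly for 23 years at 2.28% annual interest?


Present value of an ordinary annuity: PV = PMT × (1 − (1 + r)^(−n)) / r
Monthly rate r = 0.0228/12 = 0.0019, n = 276
PV = $1,616.94 × (1 − (1 + 0.0228/12)^(−276)) / (0.0228/12)
PV = $1,616.94 × 214.628957
PV = $347,042.15

PV = PMT × (1-(1+r)^(-n))/r = $347,042.15


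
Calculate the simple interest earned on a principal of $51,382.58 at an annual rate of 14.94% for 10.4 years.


Simple interest formula: I = P × r × t
I = $51,382.58 × 0.1494 × 10.4
I = $79,836.20

I = P × r × t = $79,836.20


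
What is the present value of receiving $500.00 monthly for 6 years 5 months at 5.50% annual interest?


Present value of an ordinary annuity: PV = PMT × (1 − (1 + r)^(−n)) / r
Monthly rate r = 0.055/12 ≈ 0.00458333, n = 77
PV = $500.00 × (1 − (1 + 0.055/12)^(−77)) / (0.055/12)
PV = $500.00 × 64.755816
PV = $32,377.91

PV = PMT × (1-(1+r)^(-n))/r = $32,377.91


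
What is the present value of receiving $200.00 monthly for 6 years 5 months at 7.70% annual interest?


Present value of an ordinary annuity: PV = PMT × (1 − (1 + r)^(−n)) / r
Monthly rate r = 0.077/12 ≈ 0.00641667, n = 77
PV = $200.00 × (1 − (1 + 0.077/12)^(−77)) / (0.077/12)
PV = $200.00 × 60.608767
PV = $12,121.75

PV = PMT × (1-(1+r)^(-n))/r = $12,121.75


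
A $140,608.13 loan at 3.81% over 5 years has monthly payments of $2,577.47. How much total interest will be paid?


Total paid over the life of the loan = PMT × n.
Total paid = $2,577.47 × 60 = $154,648.20
Total interest = total paid − principal = $154,648.20 − $140,608.13 = $14,040.07

Total interest = (PMT × n) - PV = $14,040.07


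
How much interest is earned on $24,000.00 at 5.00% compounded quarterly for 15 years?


Compound interest earned = final amount − principal.
A = P(1 + r/n)^(nt) = $24,000.00 × (1 + 0.05/4)^(4 × 15) = $50,572.35
Interest = A − P = $50,572.35 − $24,000.00 = $26,572.35

Interest = A - P = $26,572.35


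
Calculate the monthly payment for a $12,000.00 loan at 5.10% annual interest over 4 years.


Loan payment formula: PMT = PV × r / (1 − (1 + r)^(−n))
Monthly rate r = 0.051/12 = 0.00425, n = 48 months
Denominator: 1 − (1 + 0.051/12)^(−48) = 0.184185
PMT = $12,000.00 × (0.051/12) / 0.184185
PMT = $276.90 per month

PMT = PV × r / (1-(1+r)^(-n)) = $276.90/month


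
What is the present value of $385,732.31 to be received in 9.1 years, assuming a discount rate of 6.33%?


Present value formula: PV = FV / (1 + r)^t
PV = $385,732.31 / (1 + 0.0633)^9.1
PV = $385,732.31 / 1.7481066
PV = $220,657.20

PV = FV / (1 + r)^t = $220,657.20


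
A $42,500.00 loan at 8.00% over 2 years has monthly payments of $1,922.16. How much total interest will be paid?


Total paid over the life of the loan = PMT × n.
Total paid = $1,922.16 × 24 = $46,131.84
Total interest = total paid − principal = $46,131.84 − $42,500.00 = $3,631.84

Total interest = (PMT × n) - PV = $3,631.84


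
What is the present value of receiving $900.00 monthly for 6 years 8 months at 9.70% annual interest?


Present value of an ordinary annuity: PV = PMT × (1 − (1 + r)^(−n)) / r
Monthly rate r = 0.097/12 ≈ 0.00808333, n = 80
PV = $900.00 × (1 − (1 + 0.097/12)^(−80)) / (0.097/12)
PV = $900.00 × 58.744051
PV = $52,869.65

PV = PMT × (1-(1+r)^(-n))/r = $52,869.65


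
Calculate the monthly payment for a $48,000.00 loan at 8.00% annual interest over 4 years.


Loan payment formula: PMT = PV × r / (1 − (1 + r)^(−n))
Monthly rate r = 0.08/12 ≈ 0.00666667, n = 48 months
Denominator: 1 − (1 + 0.08/12)^(−48) = 0.273079
PMT = $48,000.00 × (0.08/12) / 0.273079
PMT = $1,171.82 per month

PMT = PV × r / (1-(1+r)^(-n)) = $1,171.82/month


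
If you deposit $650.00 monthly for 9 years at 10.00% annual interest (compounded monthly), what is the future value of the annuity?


Future value of an ordinary annuity: FV = PMT × ((1 + r)^n − 1) / r
Monthly rate r = 0.1/12 ≈ 0.00833333, n = 108
FV = $650.00 × ((1 + 0.1/12)^108 − 1) / (0.1/12)
FV = $650.00 × 174.053713
FV = $113,134.91

FV = PMT × ((1+r)^n - 1)/r = $113,134.91


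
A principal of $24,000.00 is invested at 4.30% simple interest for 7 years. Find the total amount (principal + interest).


Total amount formula: A = P(1 + rt) = P + P·r·t
Interest: I = P × r × t = $24,000.00 × 0.043 × 7 = $7,224.00
A = P + I = $24,000.00 + $7,224.00 = $31,224.00

A = P + I = P(1 + rt) = $31,224.00


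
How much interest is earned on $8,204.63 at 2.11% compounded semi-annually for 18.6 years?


Compound interest earned = final amount − principal.
A = P(1 + r/n)^(nt) = $8,204.63 × (1 + 0.0211/2)^(2 × 18.6) = $12,122.98
Interest = A − P = $12,122.98 − $8,204.63 = $3,918.35

Interest = A - P = $3,918.35


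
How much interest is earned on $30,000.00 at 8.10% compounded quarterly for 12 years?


Compound interest earned = final amount − principal.
A = P(1 + r/n)^(nt) = $30,000.00 × (1 + 0.081/4)^(4 × 12) = $78,530.47
Interest = A − P = $78,530.47 − $30,000.00 = $48,530.47

Interest = A - P = $48,530.47


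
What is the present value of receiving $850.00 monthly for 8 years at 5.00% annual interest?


Present value of an ordinary annuity: PV = PMT × (1 − (1 + r)^(−n)) / r
Monthly rate r = 0.05/12 ≈ 0.00416667, n = 96
PV = $850.00 × (1 − (1 + 0.05/12)^(−96)) / (0.05/12)
PV = $850.00 × 78.989441
PV = $67,141.02

PV = PMT × (1-(1+r)^(-n))/r = $67,141.02


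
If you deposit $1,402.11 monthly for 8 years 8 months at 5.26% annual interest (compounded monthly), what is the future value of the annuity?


Future value of an ordinary annuity: FV = PMT × ((1 + r)^n − 1) / r
Monthly rate r = 0.0526/12 ≈ 0.00438333, n = 104
FV = $1,402.11 × ((1 + 0.0526/12)^104 − 1) / (0.0526/12)
FV = $1,402.11 × 131.399825
FV = $184,237.01

FV = PMT × ((1+r)^n - 1)/r = $184,237.01


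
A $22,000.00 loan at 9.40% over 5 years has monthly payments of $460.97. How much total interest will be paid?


Total paid over the life of the loan = PMT × n.
Total paid = $460.97 × 60 = $27,658.20
Total interest = total paid − principal = $27,658.20 − $22,000.00 = $5,658.20

Total interest = (PMT × n) - PV = $5,658.20


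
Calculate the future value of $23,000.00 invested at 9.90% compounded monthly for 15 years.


Compound interest formula: A = P(1 + r/n)^(nt)
A = $23,000.00 × (1 + 0.099/12)^(12 × 15)
Growth factor: (1 + 0.099/12)^180 = 4.3881506
A = $23,000.00 × 4.3881506
A = $100,927.46

A = P(1 + r/n)^(nt) = $100,927.46


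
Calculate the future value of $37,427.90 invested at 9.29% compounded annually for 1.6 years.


Compound interest formula: A = P(1 + r/n)^(nt)
A = $37,427.90 × (1 + 0.0929/1)^(1 × 1.6)
Growth factor: (1 + 0.0929/1)^1.6 = 1.1527329
A = $37,427.90 × 1.1527329
A = $43,144.37

A = P(1 + r/n)^(nt) = $43,144.37


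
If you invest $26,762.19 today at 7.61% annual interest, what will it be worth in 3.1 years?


Future value formula: FV = PV × (1 + r)^t
FV = $26,762.19 × (1 + 0.0761)^3.1
FV = $26,762.19 × 1.2552874
FV = $33,594.24

FV = PV × (1 + r)^t = $33,594.24


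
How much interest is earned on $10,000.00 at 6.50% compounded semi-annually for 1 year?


Compound interest earned = final amount − principal.
A = P(1 + r/n)^(nt) = $10,000.00 × (1 + 0.065/2)^(2 × 1) = $10,660.56
Interest = A − P = $10,660.56 − $10,000.00 = $660.56

Interest = A - P = $660.56


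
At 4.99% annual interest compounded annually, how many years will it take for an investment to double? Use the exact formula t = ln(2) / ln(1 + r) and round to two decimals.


Doubling condition: (1 + r)^t = 2
Take ln of both sides: t × ln(1 + r) = ln(2)
t = ln(2) / ln(1 + r)
t = 0.693147 / 0.048695
t = 14.23

t = ln(2) / ln(1 + r) = 14.23 years


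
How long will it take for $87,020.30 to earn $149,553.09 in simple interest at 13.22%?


Rearrange the simple interest formula for t:
I = P × r × t  ⇒  t = I / (P × r)
t = $149,553.09 / ($87,020.30 × 0.1322)
t = 13

t = I/(P×r) = 13 years


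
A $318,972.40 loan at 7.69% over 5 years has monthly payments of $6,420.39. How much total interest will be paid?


Total paid over the life of the loan = PMT × n.
Total paid = $6,420.39 × 60 = $385,223.40
Total interest = total paid − principal = $385,223.40 − $318,972.40 = $66,251.00

Total interest = (PMT × n) - PV = $66,251.00


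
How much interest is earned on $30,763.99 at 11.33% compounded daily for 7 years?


Compound interest earned = final amount − principal.
A = P(1 + r/n)^(nt) = $30,763.99 × (1 + 0.1133/365)^(365 × 7) = $67,987.36
Interest = A − P = $67,987.36 − $30,763.99 = $37,223.37

Interest = A - P = $37,223.37


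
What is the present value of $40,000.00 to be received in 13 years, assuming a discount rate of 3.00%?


Present value formula: PV = FV / (1 + r)^t
PV = $40,000.00 / (1 + 0.03)^13
PV = $40,000.00 / 1.468534
PV = $27,238.05

PV = FV / (1 + r)^t = $27,238.05


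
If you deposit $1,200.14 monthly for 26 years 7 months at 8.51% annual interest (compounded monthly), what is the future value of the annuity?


Future value of an ordinary annuity: FV = PMT × ((1 + r)^n − 1) / r
Monthly rate r = 0.0851/12 ≈ 0.00709167, n = 319
FV = $1,200.14 × ((1 + 0.0851/12)^319 − 1) / (0.0851/12)
FV = $1,200.14 × 1202.569127
FV = $1,443,251.31

FV = PMT × ((1+r)^n - 1)/r = $1,443,251.31


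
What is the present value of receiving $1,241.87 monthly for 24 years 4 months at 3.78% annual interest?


Present value of an ordinary annuity: PV = PMT × (1 − (1 + r)^(−n)) / r
Monthly rate r = 0.0378/12 = 0.00315, n = 292
PV = $1,241.87 × (1 − (1 + 0.0378/12)^(−292)) / (0.0378/12)
PV = $1,241.87 × 190.737967
PV = $236,871.76

PV = PMT × (1-(1+r)^(-n))/r = $236,871.76


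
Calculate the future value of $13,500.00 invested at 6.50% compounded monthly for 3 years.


Compound interest formula: A = P(1 + r/n)^(nt)
A = $13,500.00 × (1 + 0.065/12)^(12 × 3)
Growth factor: (1 + 0.065/12)^36 = 1.214672
A = $13,500.00 × 1.214672
A = $16,398.07

A = P(1 + r/n)^(nt) = $16,398.07


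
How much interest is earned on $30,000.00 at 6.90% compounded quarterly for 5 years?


Compound interest earned = final amount − principal.
A = P(1 + r/n)^(nt) = $30,000.00 × (1 + 0.069/4)^(4 × 5) = $42,235.27
Interest = A − P = $42,235.27 − $30,000.00 = $12,235.27

Interest = A - P = $12,235.27


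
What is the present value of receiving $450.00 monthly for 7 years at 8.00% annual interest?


Present value of an ordinary annuity: PV = PMT × (1 − (1 + r)^(−n)) / r
Monthly rate r = 0.08/12 ≈ 0.00666667, n = 84
PV = $450.00 × (1 − (1 + 0.08/12)^(−84)) / (0.08/12)
PV = $450.00 × 64.159261
PV = $28,871.67

PV = PMT × (1-(1+r)^(-n))/r = $28,871.67


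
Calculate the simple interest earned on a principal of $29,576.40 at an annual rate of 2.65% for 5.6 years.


Simple interest formula: I = P × r × t
I = $29,576.40 × 0.0265 × 5.6
I = $4,389.14

I = P × r × t = $4,389.14


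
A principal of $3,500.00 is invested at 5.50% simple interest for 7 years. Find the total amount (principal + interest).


Total amount formula: A = P(1 + rt) = P + P·r·t
Interest: I = P × r × t = $3,500.00 × 0.055 × 7 = $1,347.50
A = P + I = $3,500.00 + $1,347.50 = $4,847.50

A = P + I = P(1 + rt) = $4,847.50


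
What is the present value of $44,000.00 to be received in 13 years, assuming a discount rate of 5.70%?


Present value formula: PV = FV / (1 + r)^t
PV = $44,000.00 / (1 + 0.057)^13
PV = $44,000.00 / 2.055771
PV = $21,403.16

PV = FV / (1 + r)^t = $21,403.16


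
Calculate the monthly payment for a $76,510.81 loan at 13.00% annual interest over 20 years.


Loan payment formula: PMT = PV × r / (1 − (1 + r)^(−n))
Monthly rate r = 0.13/12 ≈ 0.01083333, n = 240 months
Denominator: 1 − (1 + 0.13/12)^(−240) = 0.924681
PMT = $76,510.81 × (0.13/12) / 0.924681
PMT = $896.38 per month

PMT = PV × r / (1-(1+r)^(-n)) = $896.38/month


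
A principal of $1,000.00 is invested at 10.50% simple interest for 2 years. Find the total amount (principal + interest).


Total amount formula: A = P(1 + rt) = P + P·r·t
Interest: I = P × r × t = $1,000.00 × 0.105 × 2 = $210.00
A = P + I = $1,000.00 + $210.00 = $1,210.00

A = P + I = P(1 + rt) = $1,210.00


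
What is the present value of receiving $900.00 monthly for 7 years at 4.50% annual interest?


Present value of an ordinary annuity: PV = PMT × (1 − (1 + r)^(−n)) / r
Monthly rate r = 0.045/12 = 0.00375, n = 84
PV = $900.00 × (1 − (1 + 0.045/12)^(−84)) / (0.045/12)
PV = $900.00 × 71.941611
PV = $64,747.45

PV = PMT × (1-(1+r)^(-n))/r = $64,747.45


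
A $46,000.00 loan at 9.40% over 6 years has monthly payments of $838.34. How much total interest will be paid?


Total paid over the life of the loan = PMT × n.
Total paid = $838.34 × 72 = $60,360.48
Total interest = total paid − principal = $60,360.48 − $46,000.00 = $14,360.48

Total interest = (PMT × n) - PV = $14,360.48


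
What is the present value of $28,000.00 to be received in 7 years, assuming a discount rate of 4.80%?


Present value formula: PV = FV / (1 + r)^t
PV = $28,000.00 / (1 + 0.048)^7
PV = $28,000.00 / 1.388446
PV = $20,166.43

PV = FV / (1 + r)^t = $20,166.43


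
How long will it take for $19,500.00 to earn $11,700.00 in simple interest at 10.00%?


Rearrange the simple interest formula for t:
I = P × r × t  ⇒  t = I / (P × r)
t = $11,700.00 / ($19,500.00 × 0.1)
t = 6

t = I/(P×r) = 6 years


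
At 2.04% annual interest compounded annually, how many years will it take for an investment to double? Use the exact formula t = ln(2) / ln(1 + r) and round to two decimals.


Doubling condition: (1 + r)^t = 2
Take ln of both sides: t × ln(1 + r) = ln(2)
t = ln(2) / ln(1 + r)
t = 0.693147 / 0.020195
t = 34.32

t = ln(2) / ln(1 + r) = 34.32 years


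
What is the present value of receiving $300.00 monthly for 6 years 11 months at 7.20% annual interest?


Present value of an ordinary annuity: PV = PMT × (1 − (1 + r)^(−n)) / r
Monthly rate r = 0.072/12 = 0.006, n = 83
PV = $300.00 × (1 − (1 + 0.072/12)^(−83)) / (0.072/12)
PV = $300.00 × 65.225006
PV = $19,567.50

PV = PMT × (1-(1+r)^(-n))/r = $19,567.50


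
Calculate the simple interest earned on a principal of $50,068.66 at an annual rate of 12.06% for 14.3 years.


Simple interest formula: I = P × r × t
I = $50,068.66 × 0.1206 × 14.3
I = $86,347.41

I = P × r × t = $86,347.41


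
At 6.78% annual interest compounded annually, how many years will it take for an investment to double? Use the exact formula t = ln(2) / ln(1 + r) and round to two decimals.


Doubling condition: (1 + r)^t = 2
Take ln of both sides: t × ln(1 + r) = ln(2)
t = ln(2) / ln(1 + r)
t = 0.693147 / 0.065600
t = 10.57

t = ln(2) / ln(1 + r) = 10.57 years


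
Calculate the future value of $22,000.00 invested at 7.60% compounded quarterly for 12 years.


Compound interest formula: A = P(1 + r/n)^(nt)
A = $22,000.00 × (1 + 0.076/4)^(4 × 12)
Growth factor: (1 + 0.076/4)^48 = 2.468089
A = $22,000.00 × 2.468089
A = $54,297.96

A = P(1 + r/n)^(nt) = $54,297.96


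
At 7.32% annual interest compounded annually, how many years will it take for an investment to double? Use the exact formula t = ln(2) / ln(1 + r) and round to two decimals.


Doubling condition: (1 + r)^t = 2
Take ln of both sides: t × ln(1 + r) = ln(2)
t = ln(2) / ln(1 + r)
t = 0.693147 / 0.070645
t = 9.81

t = ln(2) / ln(1 + r) = 9.81 years


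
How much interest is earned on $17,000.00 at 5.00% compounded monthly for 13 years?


Compound interest earned = final amount − principal.
A = P(1 + r/n)^(nt) = $17,000.00 × (1 + 0.05/12)^(12 × 13) = $32,520.25
Interest = A − P = $32,520.25 − $17,000.00 = $15,520.25

Interest = A - P = $15,520.25


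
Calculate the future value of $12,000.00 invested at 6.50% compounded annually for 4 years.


Compound interest formula: A = P(1 + r/n)^(nt)
A = $12,000.00 × (1 + 0.065/1)^(1 × 4)
Growth factor: (1 + 0.065/1)^4 = 1.2864664
A = $12,000.00 × 1.2864664
A = $15,437.60

A = P(1 + r/n)^(nt) = $15,437.60


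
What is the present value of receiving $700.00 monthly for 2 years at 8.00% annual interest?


Present value of an ordinary annuity: PV = PMT × (1 − (1 + r)^(−n)) / r
Monthly rate r = 0.08/12 ≈ 0.00666667, n = 24
PV = $700.00 × (1 − (1 + 0.08/12)^(−24)) / (0.08/12)
PV = $700.00 × 22.110544
PV = $15,477.38

PV = PMT × (1-(1+r)^(-n))/r = $15,477.38


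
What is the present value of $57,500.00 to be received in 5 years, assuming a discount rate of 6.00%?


Present value formula: PV = FV / (1 + r)^t
PV = $57,500.00 / (1 + 0.06)^5
PV = $57,500.00 / 1.3382256
PV = $42,967.34

PV = FV / (1 + r)^t = $42,967.34


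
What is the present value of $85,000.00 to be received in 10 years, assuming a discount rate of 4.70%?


Present value formula: PV = FV / (1 + r)^t
PV = $85,000.00 / (1 + 0.047)^10
PV = $85,000.00 / 1.5829486
PV = $53,697.26

PV = FV / (1 + r)^t = $53,697.26


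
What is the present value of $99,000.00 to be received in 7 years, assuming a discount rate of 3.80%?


Present value formula: PV = FV / (1 + r)^t
PV = $99,000.00 / (1 + 0.038)^7
PV = $99,000.00 / 1.29831918
PV = $76,252.44

PV = FV / (1 + r)^t = $76,252.44


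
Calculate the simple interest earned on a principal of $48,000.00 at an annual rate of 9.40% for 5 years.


Simple interest formula: I = P × r × t
I = $48,000.00 × 0.094 × 5
I = $22,560.00

I = P × r × t = $22,560.00


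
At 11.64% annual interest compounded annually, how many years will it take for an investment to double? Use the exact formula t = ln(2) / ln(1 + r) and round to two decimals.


Doubling condition: (1 + r)^t = 2
Take ln of both sides: t × ln(1 + r) = ln(2)
t = ln(2) / ln(1 + r)
t = 0.693147 / 0.110109
t = 6.30

t = ln(2) / ln(1 + r) = 6.30 years


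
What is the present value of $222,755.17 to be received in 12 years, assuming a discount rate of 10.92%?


Present value formula: PV = FV / (1 + r)^t
PV = $222,755.17 / (1 + 0.1092)^12
PV = $222,755.17 / 3.4683134
PV = $64,225.79

PV = FV / (1 + r)^t = $64,225.79


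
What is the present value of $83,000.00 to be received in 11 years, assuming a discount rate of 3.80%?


Present value formula: PV = FV / (1 + r)^t
PV = $83,000.00 / (1 + 0.038)^11
PV = $83,000.00 / 1.507200
PV = $55,069.00

PV = FV / (1 + r)^t = $55,069.00


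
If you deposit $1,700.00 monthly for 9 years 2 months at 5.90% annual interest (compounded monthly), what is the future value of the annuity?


Future value of an ordinary annuity: FV = PMT × ((1 + r)^n − 1) / r
Monthly rate r = 0.059/12 ≈ 0.00491667, n = 110
FV = $1,700.00 × ((1 + 0.059/12)^110 − 1) / (0.059/12)
FV = $1,700.00 × 145.456884
FV = $247,276.70

FV = PMT × ((1+r)^n - 1)/r = $247,276.70


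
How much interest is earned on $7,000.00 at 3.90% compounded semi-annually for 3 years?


Compound interest earned = final amount − principal.
A = P(1 + r/n)^(nt) = $7,000.00 × (1 + 0.039/2)^(2 × 3) = $7,859.98
Interest = A − P = $7,859.98 − $7,000.00 = $859.98

Interest = A - P = $859.98


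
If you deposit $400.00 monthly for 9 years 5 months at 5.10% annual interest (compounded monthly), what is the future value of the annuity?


Future value of an ordinary annuity: FV = PMT × ((1 + r)^n − 1) / r
Monthly rate r = 0.051/12 = 0.00425, n = 113
FV = $400.00 × ((1 + 0.051/12)^113 − 1) / (0.051/12)
FV = $400.00 × 144.666894
FV = $57,866.76

FV = PMT × ((1+r)^n - 1)/r = $57,866.76


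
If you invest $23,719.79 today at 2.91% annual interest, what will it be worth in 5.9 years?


Future value formula: FV = PV × (1 + r)^t
FV = $23,719.79 × (1 + 0.0291)^5.9
FV = $23,719.79 × 1.1844036
FV = $28,093.80

FV = PV × (1 + r)^t = $28,093.80


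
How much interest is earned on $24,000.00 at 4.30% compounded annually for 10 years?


Compound interest earned = final amount − principal.
A = P(1 + r/n)^(nt) = $24,000.00 × (1 + 0.043/1)^(1 × 10) = $36,564.05
Interest = A − P = $36,564.05 − $24,000.00 = $12,564.05

Interest = A - P = $12,564.05
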